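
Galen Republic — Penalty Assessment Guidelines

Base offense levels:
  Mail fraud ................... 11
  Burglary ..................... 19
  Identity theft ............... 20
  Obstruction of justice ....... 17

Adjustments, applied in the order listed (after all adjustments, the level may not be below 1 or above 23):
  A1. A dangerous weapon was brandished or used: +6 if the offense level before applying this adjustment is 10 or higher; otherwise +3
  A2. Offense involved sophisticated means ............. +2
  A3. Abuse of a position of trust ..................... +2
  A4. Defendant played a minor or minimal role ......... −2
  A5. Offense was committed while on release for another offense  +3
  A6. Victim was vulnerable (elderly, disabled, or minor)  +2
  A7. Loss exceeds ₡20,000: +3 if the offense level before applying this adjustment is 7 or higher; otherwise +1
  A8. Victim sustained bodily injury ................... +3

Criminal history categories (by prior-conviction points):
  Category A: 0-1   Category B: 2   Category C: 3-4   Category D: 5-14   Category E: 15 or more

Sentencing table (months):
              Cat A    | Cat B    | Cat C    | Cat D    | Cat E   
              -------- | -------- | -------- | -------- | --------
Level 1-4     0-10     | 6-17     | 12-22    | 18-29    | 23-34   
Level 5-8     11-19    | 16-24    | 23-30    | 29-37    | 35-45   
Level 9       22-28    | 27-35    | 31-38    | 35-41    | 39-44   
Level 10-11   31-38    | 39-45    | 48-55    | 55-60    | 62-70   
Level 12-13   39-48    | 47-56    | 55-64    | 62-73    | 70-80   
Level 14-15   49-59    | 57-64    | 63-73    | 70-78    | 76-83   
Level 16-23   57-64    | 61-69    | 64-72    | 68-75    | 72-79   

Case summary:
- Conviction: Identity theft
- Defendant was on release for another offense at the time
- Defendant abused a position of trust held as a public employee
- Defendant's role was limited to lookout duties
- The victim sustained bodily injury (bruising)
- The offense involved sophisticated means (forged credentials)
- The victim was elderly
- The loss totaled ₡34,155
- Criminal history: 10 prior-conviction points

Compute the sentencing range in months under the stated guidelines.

68-75 months

Base offense level for identity theft: 20.
A2 applies: 20 + 2 = 22.
A3 applies: 22 + 2 = 24.
A4 applies: 24 − 2 = 22.
A5 applies: 22 + 3 = 25.
A6 applies: 25 + 2 = 27.
A7 applies (level before this adjustment is 27 ≥ 7, so +3): 27 + 3 = 30.
A8 applies: 30 + 3 = 33.
Level 33 exceeds the maximum of 23; capped at 23.
Final offense level: 23.
Criminal history: 10 prior points → Category D (5-14).
Level 23 falls in the 16-23 band.
Grid: Level 16-23 × Category D = 68-75 months.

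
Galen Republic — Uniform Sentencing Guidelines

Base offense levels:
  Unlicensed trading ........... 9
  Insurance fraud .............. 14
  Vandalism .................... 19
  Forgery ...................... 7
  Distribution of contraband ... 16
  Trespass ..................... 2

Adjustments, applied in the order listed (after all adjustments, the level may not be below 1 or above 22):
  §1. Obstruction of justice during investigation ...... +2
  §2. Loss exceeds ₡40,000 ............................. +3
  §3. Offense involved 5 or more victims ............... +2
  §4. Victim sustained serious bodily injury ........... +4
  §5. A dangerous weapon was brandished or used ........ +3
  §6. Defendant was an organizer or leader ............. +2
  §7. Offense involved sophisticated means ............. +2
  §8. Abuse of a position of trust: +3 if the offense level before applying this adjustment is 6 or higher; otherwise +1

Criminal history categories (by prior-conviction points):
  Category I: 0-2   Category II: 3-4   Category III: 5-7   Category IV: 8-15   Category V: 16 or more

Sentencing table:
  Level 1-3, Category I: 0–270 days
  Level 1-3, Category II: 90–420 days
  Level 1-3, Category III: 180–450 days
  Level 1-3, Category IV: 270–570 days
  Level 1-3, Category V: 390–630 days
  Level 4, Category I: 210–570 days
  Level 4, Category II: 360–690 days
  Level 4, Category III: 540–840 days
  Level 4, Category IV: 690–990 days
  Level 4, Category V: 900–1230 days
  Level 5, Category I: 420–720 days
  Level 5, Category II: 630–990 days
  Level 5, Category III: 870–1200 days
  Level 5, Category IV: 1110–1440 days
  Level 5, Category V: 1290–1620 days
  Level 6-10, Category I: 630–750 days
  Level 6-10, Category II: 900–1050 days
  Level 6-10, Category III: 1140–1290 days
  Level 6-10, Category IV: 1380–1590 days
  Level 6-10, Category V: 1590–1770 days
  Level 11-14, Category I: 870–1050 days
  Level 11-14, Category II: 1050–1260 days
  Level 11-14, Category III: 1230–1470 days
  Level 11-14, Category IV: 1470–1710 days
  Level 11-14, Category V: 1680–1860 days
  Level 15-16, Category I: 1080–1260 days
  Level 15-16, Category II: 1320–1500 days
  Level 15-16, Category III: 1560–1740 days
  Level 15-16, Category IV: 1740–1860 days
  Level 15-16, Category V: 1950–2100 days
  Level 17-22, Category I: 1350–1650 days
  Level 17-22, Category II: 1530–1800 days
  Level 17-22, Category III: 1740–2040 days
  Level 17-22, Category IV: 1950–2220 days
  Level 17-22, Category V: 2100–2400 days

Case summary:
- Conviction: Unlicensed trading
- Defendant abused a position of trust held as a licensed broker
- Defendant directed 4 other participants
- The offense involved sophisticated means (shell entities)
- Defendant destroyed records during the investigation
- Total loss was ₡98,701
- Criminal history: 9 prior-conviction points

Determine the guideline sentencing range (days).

1950-2220 days

Base offense level for unlicensed trading: 9.
§1 applies: 9 + 2 = 11.
§2 applies: 11 + 3 = 14.
§3 does not apply.
§6 applies: 14 + 2 = 16.
§7 applies: 16 + 2 = 18.
§8 applies (level before this adjustment is 18 ≥ 6, so +3): 18 + 3 = 21.
Final offense level: 21.
Criminal history: 9 prior points → Category IV (8-15).
Level 21 falls in the 17-22 band.
Grid: Level 17-22 × Category IV = 1950-2220 days.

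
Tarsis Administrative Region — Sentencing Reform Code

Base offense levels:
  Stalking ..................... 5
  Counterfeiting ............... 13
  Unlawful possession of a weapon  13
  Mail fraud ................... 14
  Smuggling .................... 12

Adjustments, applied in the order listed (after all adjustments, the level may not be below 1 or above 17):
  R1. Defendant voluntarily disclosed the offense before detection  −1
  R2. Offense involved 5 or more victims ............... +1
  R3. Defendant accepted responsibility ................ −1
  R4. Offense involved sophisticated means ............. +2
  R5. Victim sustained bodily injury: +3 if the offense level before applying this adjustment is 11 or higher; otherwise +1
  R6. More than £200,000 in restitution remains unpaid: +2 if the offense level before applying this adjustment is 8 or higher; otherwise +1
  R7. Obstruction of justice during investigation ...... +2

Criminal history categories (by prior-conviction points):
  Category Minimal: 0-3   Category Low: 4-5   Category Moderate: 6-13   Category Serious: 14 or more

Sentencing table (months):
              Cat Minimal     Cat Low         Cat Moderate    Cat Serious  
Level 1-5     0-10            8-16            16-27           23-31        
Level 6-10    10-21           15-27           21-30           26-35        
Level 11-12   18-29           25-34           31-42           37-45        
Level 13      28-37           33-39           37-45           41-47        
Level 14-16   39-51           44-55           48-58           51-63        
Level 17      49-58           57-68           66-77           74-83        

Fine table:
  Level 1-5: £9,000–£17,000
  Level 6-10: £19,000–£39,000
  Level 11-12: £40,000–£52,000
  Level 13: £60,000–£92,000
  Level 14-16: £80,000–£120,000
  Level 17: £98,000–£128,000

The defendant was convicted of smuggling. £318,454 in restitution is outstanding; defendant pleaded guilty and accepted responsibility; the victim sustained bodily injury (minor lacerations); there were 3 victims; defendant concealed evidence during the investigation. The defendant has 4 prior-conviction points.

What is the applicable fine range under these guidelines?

Base offense level for smuggling: 12.
R1 does not apply.
R2 does not apply.
R3 applies: 12 − 1 = 11.
R5 applies (level before this adjustment is 11 ≥ 11, so +3): 11 + 3 = 14.
R6 applies (level before this adjustment is 14 ≥ 8, so +2): 14 + 2 = 16.
R7 applies: 16 + 2 = 18.
Level 18 exceeds the maximum of 17; capped at 17.
Final offense level: 17.
Level 17 falls in the 17 band.
Fine table: Level 17 → £98,000–£128,000.

£98,000–£128,000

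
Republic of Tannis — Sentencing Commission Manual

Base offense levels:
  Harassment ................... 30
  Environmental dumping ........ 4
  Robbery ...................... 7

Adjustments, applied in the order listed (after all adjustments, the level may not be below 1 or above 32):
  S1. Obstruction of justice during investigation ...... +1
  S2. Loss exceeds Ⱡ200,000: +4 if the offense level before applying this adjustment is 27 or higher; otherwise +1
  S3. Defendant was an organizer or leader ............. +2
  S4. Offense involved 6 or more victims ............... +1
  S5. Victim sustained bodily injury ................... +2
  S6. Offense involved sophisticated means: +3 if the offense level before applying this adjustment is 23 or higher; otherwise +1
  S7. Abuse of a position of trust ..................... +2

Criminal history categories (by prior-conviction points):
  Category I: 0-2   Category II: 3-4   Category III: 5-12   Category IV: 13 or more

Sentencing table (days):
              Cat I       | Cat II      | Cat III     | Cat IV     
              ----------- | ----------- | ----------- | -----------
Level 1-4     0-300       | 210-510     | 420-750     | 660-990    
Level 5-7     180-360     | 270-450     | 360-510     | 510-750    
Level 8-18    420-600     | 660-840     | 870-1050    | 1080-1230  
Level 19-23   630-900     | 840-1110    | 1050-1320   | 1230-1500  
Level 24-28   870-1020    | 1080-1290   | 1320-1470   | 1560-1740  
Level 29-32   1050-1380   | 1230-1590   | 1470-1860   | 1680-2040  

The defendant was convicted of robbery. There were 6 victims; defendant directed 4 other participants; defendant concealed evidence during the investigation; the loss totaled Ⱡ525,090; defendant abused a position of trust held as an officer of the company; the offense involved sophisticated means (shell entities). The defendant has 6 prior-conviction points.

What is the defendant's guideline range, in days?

Base offense level for robbery: 7.
S1 applies: 7 + 1 = 8.
S2 applies (level before this adjustment is 8 < 27, so +1): 8 + 1 = 9.
S3 applies: 9 + 2 = 11.
S4 applies: 11 + 1 = 12.
S5 does not apply.
S6 applies (level before this adjustment is 12 < 23, so +1): 12 + 1 = 13.
S7 applies: 13 + 2 = 15.
Final offense level: 15.
Criminal history: 6 prior points → Category III (5-12).
Level 15 falls in the 8-18 band.
Grid: Level 8-18 × Category III = 870-1050 days.

870-1050 days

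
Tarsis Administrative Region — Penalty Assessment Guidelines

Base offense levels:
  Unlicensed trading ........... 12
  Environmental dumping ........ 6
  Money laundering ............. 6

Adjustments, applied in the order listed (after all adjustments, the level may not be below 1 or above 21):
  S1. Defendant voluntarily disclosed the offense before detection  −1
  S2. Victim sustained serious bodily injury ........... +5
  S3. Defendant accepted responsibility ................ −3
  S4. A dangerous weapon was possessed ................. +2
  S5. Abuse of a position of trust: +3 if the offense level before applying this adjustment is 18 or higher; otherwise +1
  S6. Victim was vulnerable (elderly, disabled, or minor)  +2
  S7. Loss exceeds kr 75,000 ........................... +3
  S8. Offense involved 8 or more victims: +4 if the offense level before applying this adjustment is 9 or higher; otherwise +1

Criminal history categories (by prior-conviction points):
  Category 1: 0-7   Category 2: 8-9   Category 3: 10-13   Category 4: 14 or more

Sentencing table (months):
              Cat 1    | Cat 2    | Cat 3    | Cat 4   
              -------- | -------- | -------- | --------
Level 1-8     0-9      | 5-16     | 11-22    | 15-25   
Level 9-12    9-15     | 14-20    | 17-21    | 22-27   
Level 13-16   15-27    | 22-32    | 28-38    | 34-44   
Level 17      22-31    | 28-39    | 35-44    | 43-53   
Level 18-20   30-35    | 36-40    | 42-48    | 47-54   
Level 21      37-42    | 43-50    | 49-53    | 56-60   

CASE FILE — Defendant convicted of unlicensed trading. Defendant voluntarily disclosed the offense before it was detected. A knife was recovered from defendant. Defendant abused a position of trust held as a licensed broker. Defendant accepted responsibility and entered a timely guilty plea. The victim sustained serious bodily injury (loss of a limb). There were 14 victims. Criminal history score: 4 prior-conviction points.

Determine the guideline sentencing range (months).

30-35 months

Base offense level for unlicensed trading: 12.
S1 applies: 12 − 1 = 11.
S2 applies: 11 + 5 = 16.
S3 applies: 16 − 3 = 13.
S4 applies: 13 + 2 = 15.
S5 applies (level before this adjustment is 15 < 18, so +1): 15 + 1 = 16.
S7 does not apply.
S8 applies (level before this adjustment is 16 ≥ 9, so +4): 16 + 4 = 20.
Final offense level: 20.
Criminal history: 4 prior points → Category 1 (0-7).
Level 20 falls in the 18-20 band.
Grid: Level 18-20 × Category 1 = 30-35 months.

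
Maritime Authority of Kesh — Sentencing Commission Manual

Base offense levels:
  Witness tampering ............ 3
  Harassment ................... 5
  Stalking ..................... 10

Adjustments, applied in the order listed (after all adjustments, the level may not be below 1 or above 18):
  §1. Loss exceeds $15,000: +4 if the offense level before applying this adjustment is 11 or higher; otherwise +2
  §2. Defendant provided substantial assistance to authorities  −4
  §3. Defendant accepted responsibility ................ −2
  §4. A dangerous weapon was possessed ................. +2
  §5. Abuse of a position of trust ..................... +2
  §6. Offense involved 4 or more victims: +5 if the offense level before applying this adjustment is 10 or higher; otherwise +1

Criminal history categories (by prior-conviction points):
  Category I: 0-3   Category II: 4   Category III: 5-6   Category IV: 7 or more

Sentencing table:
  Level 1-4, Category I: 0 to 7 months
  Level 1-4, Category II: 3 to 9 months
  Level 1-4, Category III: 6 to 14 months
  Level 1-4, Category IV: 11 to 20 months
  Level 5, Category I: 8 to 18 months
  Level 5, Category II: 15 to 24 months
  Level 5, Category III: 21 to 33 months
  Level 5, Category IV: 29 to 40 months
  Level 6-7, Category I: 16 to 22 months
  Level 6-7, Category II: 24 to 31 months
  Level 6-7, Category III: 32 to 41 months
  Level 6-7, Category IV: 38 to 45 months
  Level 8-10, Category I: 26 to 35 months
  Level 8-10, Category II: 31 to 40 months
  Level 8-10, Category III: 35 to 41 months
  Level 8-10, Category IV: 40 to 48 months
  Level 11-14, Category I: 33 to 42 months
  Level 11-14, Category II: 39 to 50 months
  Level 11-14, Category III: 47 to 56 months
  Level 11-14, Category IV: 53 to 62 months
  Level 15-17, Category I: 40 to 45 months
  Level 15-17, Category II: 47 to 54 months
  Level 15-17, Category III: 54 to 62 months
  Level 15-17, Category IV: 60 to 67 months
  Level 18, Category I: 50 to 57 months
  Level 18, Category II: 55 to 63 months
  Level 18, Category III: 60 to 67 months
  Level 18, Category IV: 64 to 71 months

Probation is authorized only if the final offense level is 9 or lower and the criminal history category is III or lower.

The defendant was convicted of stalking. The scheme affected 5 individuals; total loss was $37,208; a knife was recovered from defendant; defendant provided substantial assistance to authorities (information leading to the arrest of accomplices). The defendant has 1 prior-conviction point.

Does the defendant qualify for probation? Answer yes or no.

No

Base offense level for stalking: 10.
§1 applies (level before this adjustment is 10 < 11, so +2): 10 + 2 = 12.
§2 applies: 12 − 4 = 8.
§4 applies: 8 + 2 = 10.
§5 does not apply.
§6 applies (level before this adjustment is 10 ≥ 10, so +5): 10 + 5 = 15.
Final offense level: 15.
Criminal history: 1 prior point → Category I (0-3).
Level 15 falls in the 15-17 band.
Grid: Level 15-17 × Category I = 40-45 months.
Probation check: level 15 > 9 and category I ≤ III → not eligible.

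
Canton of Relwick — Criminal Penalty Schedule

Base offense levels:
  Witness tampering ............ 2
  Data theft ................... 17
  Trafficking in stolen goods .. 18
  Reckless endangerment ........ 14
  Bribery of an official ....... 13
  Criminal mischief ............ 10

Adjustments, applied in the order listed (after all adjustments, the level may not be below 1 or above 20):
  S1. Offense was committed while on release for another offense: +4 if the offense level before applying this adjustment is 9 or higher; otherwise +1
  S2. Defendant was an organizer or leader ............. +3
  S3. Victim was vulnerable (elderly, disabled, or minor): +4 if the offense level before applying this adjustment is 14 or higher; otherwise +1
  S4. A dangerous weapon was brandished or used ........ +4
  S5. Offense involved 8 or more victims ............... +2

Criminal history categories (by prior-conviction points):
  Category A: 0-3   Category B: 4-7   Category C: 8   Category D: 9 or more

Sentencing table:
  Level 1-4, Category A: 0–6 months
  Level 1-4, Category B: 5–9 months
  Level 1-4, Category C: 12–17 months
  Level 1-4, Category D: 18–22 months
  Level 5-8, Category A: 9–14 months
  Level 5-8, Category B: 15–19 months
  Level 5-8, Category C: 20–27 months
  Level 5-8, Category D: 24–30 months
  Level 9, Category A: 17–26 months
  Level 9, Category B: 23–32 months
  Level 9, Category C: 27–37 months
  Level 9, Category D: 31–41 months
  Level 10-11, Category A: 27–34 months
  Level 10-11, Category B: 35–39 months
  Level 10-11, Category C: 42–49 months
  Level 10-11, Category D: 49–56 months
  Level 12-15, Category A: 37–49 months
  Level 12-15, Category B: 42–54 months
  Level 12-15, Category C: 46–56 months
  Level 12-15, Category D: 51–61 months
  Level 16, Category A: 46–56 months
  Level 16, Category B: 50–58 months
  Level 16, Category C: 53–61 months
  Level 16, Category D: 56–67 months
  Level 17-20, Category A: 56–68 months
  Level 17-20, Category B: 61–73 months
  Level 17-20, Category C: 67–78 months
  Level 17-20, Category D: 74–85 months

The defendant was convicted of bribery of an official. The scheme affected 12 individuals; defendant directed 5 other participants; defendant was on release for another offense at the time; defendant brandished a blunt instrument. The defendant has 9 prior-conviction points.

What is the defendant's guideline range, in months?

Base offense level for bribery of an official: 13.
S1 applies (level before this adjustment is 13 ≥ 9, so +4): 13 + 4 = 17.
S2 applies: 17 + 3 = 20.
S3 does not apply.
S4 applies: 20 + 4 = 24.
S5 applies: 24 + 2 = 26.
Level 26 exceeds the maximum of 20; capped at 20.
Final offense level: 20.
Criminal history: 9 prior points → Category D (9+).
Level 20 falls in the 17-20 band.
Grid: Level 17-20 × Category D = 74-85 months.

74-85 months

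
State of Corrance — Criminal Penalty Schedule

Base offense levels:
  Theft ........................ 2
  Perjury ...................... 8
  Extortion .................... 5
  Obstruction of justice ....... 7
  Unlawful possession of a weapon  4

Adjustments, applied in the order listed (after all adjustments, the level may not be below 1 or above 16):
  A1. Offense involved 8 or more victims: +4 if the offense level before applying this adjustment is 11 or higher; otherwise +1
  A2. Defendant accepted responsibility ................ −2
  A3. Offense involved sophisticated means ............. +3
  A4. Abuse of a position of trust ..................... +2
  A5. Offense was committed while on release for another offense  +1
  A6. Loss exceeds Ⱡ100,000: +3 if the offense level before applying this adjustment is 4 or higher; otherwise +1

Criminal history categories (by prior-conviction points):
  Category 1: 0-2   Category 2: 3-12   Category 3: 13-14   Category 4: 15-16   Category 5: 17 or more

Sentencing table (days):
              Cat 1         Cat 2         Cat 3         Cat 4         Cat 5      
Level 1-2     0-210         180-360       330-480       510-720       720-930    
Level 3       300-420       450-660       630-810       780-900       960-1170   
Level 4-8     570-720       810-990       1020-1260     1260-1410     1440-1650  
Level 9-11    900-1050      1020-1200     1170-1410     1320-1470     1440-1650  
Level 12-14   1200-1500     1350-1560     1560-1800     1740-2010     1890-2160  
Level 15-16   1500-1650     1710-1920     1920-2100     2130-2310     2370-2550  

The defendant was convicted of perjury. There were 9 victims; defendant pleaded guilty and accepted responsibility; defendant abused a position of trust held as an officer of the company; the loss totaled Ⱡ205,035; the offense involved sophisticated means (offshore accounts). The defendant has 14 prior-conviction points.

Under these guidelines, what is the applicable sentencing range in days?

1920-2100 days

Base offense level for perjury: 8.
A1 applies (level before this adjustment is 8 < 11, so +1): 8 + 1 = 9.
A2 applies: 9 − 2 = 7.
A3 applies: 7 + 3 = 10.
A4 applies: 10 + 2 = 12.
A6 applies (level before this adjustment is 12 ≥ 4, so +3): 12 + 3 = 15.
Final offense level: 15.
Criminal history: 14 prior points → Category 3 (13-14).
Level 15 falls in the 15-16 band.
Grid: Level 15-16 × Category 3 = 1920-2100 days.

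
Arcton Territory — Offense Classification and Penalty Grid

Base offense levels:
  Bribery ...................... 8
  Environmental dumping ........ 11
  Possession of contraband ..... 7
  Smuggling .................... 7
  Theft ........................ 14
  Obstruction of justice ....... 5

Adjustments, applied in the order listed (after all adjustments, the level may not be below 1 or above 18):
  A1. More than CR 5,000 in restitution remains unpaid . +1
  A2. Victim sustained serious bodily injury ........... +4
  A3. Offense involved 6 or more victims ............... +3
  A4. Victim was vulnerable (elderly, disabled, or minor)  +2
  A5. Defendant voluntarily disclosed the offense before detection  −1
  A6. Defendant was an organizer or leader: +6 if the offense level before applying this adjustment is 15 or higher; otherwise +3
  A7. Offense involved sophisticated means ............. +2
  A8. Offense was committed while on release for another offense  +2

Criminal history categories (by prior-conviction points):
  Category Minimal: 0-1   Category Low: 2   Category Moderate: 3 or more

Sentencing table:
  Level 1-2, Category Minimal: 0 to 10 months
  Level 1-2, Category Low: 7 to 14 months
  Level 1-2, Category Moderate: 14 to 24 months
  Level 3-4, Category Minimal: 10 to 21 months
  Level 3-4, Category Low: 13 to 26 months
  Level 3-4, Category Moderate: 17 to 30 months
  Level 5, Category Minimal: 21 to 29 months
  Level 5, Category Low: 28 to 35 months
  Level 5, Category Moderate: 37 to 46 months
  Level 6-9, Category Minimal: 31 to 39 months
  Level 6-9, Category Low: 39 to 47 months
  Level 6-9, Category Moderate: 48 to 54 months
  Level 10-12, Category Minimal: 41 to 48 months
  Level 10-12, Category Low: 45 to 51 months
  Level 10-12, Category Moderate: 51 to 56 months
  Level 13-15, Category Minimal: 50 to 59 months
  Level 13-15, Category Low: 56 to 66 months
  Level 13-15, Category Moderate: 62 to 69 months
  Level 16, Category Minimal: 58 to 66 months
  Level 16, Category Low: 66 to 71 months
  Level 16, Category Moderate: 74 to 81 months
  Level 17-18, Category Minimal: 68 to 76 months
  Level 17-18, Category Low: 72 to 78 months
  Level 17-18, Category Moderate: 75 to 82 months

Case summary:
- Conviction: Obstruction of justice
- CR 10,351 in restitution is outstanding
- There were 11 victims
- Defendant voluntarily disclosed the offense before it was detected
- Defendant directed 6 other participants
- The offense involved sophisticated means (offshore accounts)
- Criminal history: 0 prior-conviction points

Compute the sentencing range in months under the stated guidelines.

50-59 months

Base offense level for obstruction of justice: 5.
A1 applies: 5 + 1 = 6.
A3 applies: 6 + 3 = 9.
A4 does not apply.
A5 applies: 9 − 1 = 8.
A6 applies (level before this adjustment is 8 < 15, so +3): 8 + 3 = 11.
A7 applies: 11 + 2 = 13.
Final offense level: 13.
Criminal history: 0 prior points → Category Minimal (0-1).
Level 13 falls in the 13-15 band.
Grid: Level 13-15 × Category Minimal = 50-59 months.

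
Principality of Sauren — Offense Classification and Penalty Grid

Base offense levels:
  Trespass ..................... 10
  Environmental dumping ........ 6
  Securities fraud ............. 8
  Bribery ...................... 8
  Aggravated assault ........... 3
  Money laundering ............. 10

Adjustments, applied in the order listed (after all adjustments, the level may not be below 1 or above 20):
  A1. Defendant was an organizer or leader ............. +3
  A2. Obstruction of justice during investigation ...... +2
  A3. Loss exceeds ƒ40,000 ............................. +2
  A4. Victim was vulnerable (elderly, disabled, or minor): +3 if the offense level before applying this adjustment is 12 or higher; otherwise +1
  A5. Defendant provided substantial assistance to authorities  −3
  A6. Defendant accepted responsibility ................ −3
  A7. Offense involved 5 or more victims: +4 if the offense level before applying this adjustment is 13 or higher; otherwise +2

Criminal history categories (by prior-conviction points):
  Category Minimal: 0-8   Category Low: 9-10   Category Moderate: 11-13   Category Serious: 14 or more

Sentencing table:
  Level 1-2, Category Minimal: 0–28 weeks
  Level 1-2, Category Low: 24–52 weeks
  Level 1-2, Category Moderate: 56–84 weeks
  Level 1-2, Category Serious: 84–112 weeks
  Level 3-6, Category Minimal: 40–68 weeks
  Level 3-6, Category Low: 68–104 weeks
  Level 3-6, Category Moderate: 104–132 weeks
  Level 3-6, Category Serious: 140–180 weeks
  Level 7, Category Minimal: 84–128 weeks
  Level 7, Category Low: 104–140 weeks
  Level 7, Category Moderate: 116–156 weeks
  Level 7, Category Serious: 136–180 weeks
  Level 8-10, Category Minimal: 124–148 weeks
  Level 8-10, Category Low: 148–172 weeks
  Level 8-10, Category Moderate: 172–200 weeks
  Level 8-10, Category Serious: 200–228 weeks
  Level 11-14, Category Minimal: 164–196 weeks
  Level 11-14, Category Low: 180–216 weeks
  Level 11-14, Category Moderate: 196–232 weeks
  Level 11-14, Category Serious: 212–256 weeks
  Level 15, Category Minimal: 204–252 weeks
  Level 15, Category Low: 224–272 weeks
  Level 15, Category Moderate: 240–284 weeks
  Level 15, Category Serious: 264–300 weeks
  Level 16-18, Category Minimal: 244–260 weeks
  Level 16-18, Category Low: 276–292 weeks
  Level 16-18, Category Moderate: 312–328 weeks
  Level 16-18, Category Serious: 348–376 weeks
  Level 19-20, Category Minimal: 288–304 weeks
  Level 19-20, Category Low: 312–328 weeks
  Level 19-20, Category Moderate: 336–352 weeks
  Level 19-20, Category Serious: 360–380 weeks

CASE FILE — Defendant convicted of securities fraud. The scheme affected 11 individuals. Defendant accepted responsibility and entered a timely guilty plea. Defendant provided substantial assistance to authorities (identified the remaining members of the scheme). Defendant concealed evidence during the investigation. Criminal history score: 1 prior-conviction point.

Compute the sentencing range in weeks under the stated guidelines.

Base offense level for securities fraud: 8.
A1 does not apply.
A2 applies: 8 + 2 = 10.
A3 does not apply.
A5 applies: 10 − 3 = 7.
A6 applies: 7 − 3 = 4.
A7 applies (level before this adjustment is 4 < 13, so +2): 4 + 2 = 6.
Final offense level: 6.
Criminal history: 1 prior point → Category Minimal (0-8).
Level 6 falls in the 3-6 band.
Grid: Level 3-6 × Category Minimal = 40-68 weeks.

40-68 weeks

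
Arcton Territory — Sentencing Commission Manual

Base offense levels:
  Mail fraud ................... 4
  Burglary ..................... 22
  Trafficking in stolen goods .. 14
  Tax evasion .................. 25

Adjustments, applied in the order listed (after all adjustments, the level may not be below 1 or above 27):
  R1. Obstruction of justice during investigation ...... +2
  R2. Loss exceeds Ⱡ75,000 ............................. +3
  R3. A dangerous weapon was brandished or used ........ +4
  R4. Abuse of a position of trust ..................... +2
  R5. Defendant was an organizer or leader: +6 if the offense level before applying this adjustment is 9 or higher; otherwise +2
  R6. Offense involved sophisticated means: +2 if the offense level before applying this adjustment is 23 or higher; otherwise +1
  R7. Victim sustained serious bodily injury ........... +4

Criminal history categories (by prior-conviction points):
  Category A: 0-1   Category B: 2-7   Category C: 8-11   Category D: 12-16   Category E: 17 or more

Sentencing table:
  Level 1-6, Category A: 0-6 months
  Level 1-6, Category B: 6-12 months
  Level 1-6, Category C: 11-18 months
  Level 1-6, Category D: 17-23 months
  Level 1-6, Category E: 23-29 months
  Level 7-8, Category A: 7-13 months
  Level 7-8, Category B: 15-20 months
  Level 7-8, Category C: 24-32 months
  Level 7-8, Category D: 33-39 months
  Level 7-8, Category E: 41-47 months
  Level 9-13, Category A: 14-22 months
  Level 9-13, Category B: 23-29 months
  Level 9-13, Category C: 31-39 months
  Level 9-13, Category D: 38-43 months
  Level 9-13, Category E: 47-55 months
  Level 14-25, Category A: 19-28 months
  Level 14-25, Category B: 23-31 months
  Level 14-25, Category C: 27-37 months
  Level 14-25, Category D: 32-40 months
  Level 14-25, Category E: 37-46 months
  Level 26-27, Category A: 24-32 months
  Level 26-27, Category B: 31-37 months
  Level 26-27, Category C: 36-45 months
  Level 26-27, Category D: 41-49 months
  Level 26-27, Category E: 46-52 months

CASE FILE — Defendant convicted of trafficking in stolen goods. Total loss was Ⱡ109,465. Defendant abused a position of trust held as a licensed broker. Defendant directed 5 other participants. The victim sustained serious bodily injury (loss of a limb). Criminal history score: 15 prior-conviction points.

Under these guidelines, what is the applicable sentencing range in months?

Base offense level for trafficking in stolen goods: 14.
R2 applies: 14 + 3 = 17.
R4 applies: 17 + 2 = 19.
R5 applies (level before this adjustment is 19 ≥ 9, so +6): 19 + 6 = 25.
R7 applies: 25 + 4 = 29.
Level 29 exceeds the maximum of 27; capped at 27.
Final offense level: 27.
Criminal history: 15 prior points → Category D (12-16).
Level 27 falls in the 26-27 band.
Grid: Level 26-27 × Category D = 41-49 months.

41-49 months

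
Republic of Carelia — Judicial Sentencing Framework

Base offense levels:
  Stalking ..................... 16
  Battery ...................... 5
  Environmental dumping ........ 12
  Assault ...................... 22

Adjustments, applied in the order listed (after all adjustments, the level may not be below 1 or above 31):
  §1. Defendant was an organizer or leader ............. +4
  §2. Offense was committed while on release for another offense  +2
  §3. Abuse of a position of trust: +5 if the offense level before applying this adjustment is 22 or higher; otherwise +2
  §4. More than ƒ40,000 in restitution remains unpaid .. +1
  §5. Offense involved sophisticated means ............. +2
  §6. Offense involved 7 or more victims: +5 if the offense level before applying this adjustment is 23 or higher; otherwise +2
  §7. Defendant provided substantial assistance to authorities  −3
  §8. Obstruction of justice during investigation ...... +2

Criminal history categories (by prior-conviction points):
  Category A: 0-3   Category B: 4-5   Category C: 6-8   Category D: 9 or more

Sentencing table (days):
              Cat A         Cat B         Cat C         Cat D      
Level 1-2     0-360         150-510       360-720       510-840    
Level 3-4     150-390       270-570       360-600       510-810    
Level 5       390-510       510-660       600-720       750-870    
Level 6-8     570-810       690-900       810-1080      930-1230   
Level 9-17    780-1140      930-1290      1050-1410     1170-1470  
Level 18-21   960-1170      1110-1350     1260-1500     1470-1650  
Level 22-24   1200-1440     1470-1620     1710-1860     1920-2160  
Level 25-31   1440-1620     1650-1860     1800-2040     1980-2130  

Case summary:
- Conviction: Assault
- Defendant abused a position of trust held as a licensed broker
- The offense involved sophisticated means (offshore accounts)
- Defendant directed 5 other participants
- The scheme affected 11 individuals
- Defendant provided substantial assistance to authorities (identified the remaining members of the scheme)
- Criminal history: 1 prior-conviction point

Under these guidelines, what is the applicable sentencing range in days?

Base offense level for assault: 22.
§1 applies: 22 + 4 = 26.
§3 applies (level before this adjustment is 26 ≥ 22, so +5): 26 + 5 = 31.
§5 applies: 31 + 2 = 33.
§6 applies (level before this adjustment is 33 ≥ 23, so +5): 33 + 5 = 38.
§7 applies: 38 − 3 = 35.
Level 35 exceeds the maximum of 31; capped at 31.
Final offense level: 31.
Criminal history: 1 prior point → Category A (0-3).
Level 31 falls in the 25-31 band.
Grid: Level 25-31 × Category A = 1440-1620 days.

1440-1620 days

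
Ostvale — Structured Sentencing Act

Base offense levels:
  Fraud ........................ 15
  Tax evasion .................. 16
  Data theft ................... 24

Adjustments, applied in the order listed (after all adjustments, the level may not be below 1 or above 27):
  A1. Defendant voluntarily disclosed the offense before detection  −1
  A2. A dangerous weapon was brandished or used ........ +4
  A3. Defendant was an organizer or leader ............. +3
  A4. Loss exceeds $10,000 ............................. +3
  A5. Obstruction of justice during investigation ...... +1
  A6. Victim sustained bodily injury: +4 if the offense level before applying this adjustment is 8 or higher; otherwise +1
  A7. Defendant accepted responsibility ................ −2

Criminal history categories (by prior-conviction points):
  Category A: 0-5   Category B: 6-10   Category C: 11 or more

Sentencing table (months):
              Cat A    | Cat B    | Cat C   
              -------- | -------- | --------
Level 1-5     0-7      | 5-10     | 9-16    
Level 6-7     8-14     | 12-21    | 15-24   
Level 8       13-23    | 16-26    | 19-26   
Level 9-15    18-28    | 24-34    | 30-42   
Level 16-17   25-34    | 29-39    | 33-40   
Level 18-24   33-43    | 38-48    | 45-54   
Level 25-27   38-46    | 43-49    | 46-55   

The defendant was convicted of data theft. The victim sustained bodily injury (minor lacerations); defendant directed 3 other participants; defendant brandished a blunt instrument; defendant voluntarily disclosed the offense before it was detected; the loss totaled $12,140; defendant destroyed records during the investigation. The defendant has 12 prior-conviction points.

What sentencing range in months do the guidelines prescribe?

Base offense level for data theft: 24.
A1 applies: 24 − 1 = 23.
A2 applies: 23 + 4 = 27.
A3 applies: 27 + 3 = 30.
A4 applies: 30 + 3 = 33.
A5 applies: 33 + 1 = 34.
A6 applies (level before this adjustment is 34 ≥ 8, so +4): 34 + 4 = 38.
Level 38 exceeds the maximum of 27; capped at 27.
Final offense level: 27.
Criminal history: 12 prior points → Category C (11+).
Level 27 falls in the 25-27 band.
Grid: Level 25-27 × Category C = 46-55 months.

46-55 months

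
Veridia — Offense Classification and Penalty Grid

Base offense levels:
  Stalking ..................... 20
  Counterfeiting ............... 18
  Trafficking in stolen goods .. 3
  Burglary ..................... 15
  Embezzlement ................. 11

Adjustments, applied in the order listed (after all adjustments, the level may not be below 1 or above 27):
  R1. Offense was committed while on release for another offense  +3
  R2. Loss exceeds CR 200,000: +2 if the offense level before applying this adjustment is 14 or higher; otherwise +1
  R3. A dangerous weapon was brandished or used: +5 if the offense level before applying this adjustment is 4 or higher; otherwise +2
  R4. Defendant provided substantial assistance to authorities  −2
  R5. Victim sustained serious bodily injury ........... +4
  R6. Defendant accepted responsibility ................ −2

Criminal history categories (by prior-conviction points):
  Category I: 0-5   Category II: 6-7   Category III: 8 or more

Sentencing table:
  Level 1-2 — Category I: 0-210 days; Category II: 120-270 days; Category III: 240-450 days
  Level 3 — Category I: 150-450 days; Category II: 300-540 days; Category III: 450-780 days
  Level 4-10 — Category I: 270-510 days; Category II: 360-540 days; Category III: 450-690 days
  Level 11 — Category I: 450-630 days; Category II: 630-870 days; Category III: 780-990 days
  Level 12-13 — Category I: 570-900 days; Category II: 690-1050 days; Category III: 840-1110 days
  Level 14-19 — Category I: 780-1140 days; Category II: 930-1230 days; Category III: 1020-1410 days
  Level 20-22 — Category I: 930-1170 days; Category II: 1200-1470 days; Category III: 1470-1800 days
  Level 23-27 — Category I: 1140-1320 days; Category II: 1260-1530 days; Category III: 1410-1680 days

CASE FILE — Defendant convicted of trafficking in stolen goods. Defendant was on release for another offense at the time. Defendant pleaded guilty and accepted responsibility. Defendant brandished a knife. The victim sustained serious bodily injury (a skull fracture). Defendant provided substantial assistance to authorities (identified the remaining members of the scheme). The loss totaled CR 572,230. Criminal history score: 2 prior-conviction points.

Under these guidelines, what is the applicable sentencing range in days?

570-900 days

Base offense level for trafficking in stolen goods: 3.
R1 applies: 3 + 3 = 6.
R2 applies (level before this adjustment is 6 < 14, so +1): 6 + 1 = 7.
R3 applies (level before this adjustment is 7 ≥ 4, so +5): 7 + 5 = 12.
R4 applies: 12 − 2 = 10.
R5 applies: 10 + 4 = 14.
R6 applies: 14 − 2 = 12.
Final offense level: 12.
Criminal history: 2 prior points → Category I (0-5).
Level 12 falls in the 12-13 band.
Grid: Level 12-13 × Category I = 570-900 days.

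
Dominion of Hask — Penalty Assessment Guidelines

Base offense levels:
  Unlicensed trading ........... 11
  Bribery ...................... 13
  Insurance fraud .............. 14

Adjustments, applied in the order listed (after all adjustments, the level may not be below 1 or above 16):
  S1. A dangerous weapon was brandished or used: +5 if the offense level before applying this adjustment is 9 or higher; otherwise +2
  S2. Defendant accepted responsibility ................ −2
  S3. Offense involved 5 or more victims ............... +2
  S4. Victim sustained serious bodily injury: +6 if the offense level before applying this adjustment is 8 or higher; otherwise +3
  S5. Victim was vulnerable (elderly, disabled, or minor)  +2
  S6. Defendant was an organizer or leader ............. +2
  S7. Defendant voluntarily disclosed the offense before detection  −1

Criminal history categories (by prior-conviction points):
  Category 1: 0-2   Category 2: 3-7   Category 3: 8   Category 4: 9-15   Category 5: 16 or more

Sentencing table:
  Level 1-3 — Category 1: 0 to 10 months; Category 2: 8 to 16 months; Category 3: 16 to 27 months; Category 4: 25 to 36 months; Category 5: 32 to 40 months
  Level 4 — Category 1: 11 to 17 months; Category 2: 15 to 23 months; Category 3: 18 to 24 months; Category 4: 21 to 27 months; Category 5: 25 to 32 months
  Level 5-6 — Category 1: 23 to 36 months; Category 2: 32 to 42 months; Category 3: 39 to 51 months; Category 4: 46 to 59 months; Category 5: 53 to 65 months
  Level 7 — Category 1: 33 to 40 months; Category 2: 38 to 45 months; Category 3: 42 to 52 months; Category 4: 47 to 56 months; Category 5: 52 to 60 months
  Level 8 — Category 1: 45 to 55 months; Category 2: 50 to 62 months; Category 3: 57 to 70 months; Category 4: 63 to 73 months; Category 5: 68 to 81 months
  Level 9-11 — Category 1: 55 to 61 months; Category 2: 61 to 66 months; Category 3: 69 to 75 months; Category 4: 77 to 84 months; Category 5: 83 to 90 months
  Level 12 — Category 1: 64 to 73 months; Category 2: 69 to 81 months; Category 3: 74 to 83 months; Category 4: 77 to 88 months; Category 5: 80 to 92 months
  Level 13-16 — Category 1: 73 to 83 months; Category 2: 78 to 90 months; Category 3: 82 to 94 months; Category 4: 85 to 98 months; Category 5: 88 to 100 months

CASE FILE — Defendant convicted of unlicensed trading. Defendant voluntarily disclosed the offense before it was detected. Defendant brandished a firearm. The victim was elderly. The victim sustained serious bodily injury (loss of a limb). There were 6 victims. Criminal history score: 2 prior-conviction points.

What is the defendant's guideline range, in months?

73-83 months

Base offense level for unlicensed trading: 11.
S1 applies (level before this adjustment is 11 ≥ 9, so +5): 11 + 5 = 16.
S3 applies: 16 + 2 = 18.
S4 applies (level before this adjustment is 18 ≥ 8, so +6): 18 + 6 = 24.
S5 applies: 24 + 2 = 26.
S6 does not apply.
S7 applies: 26 − 1 = 25.
Level 25 exceeds the maximum of 16; capped at 16.
Final offense level: 16.
Criminal history: 2 prior points → Category 1 (0-2).
Level 16 falls in the 13-16 band.
Grid: Level 13-16 × Category 1 = 73-83 months.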